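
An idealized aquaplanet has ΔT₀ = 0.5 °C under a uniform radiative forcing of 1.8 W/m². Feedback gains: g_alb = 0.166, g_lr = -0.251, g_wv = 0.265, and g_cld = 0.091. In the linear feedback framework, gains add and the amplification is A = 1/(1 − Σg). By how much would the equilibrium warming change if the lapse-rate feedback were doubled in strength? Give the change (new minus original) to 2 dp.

Original: g = 0.271, ΔT = 0.5/(1−0.271) = 0.6859 °C.
With doubled lapse-rate: g' = 0.02, ΔT' = 0.5/(1−0.02) = 0.5102 °C.
Change = 0.5102 − 0.6859 = -0.18 °C.

-0.18 °C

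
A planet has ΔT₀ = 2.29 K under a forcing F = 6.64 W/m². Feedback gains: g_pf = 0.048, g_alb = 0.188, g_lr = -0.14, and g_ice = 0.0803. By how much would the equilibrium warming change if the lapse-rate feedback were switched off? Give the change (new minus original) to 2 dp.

0.57 K

Original: g = 0.1763, ΔT = 2.29/(1−0.1763) = 2.7801 K.
Without lapse-rate: g' = 0.3163, ΔT' = 2.29/(1−0.3163) = 3.3494 K.
Change = 3.3494 − 2.7801 = 0.57 K.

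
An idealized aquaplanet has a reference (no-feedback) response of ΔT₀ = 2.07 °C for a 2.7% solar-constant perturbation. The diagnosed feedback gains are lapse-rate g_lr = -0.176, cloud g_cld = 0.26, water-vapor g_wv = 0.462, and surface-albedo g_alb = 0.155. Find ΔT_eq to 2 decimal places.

6.92 °C

Total gain g = -0.176 + 0.26 + 0.462 + 0.155 = 0.701.
Amplification A = 1/(1 − 0.701) = 3.344.
ΔT = 2.07 × 3.344 = 6.92 °C.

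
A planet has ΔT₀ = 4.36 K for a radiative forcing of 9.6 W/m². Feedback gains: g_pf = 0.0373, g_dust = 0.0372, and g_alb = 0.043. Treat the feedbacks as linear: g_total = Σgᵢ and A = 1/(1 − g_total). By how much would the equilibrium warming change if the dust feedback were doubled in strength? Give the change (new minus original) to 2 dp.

0.22 K

Original: g = 0.1175, ΔT = 4.36/(1−0.1175) = 4.9405 K.
With doubled dust: g' = 0.1547, ΔT' = 4.36/(1−0.1547) = 5.1579 K.
Change = 5.1579 − 4.9405 = 0.22 K.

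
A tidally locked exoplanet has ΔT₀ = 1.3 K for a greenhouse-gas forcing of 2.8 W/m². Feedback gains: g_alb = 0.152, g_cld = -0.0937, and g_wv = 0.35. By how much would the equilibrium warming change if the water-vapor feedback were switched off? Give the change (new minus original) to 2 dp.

-0.82 K

Original: g = 0.4083, ΔT = 1.3/(1−0.4083) = 2.1971 K.
Without water-vapor: g' = 0.0583, ΔT' = 1.3/(1−0.0583) = 1.3805 K.
Change = 1.3805 − 2.1971 = -0.82 K.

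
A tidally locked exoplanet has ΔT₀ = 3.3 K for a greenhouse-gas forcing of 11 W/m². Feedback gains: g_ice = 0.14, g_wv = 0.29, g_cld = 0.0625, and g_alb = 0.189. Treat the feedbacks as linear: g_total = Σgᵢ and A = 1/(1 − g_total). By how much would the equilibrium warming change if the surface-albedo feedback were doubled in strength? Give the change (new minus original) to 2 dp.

15.12 K

Original: g = 0.6815, ΔT = 3.3/(1−0.6815) = 10.3611 K.
With doubled surface-albedo: g' = 0.8705, ΔT' = 3.3/(1−0.8705) = 25.4826 K.
Change = 25.4826 − 10.3611 = 15.12 K.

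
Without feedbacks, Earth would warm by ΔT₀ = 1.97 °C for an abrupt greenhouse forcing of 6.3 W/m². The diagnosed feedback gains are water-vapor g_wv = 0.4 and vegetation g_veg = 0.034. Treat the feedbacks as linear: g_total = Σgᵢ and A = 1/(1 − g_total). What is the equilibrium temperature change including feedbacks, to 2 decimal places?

3.48 °C

Total gain g = 0.4 + 0.034 = 0.434.
Amplification A = 1/(1 − 0.434) = 1.767.
ΔT = 1.97 × 1.767 = 3.48 °C.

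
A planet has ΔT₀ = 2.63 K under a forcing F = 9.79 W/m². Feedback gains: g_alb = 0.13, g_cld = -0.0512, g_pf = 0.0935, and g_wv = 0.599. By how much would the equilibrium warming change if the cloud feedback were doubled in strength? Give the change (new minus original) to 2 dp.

Original: g = 0.7713, ΔT = 2.63/(1−0.7713) = 11.4998 K.
With doubled cloud: g' = 0.7201, ΔT' = 2.63/(1−0.7201) = 9.3962 K.
Change = 9.3962 − 11.4998 = -2.10 K.

-2.10 K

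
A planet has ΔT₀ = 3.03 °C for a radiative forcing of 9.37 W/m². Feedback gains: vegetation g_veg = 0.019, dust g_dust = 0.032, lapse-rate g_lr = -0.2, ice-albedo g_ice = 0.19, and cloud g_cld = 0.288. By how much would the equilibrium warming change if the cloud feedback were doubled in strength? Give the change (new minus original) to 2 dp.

Original: g = 0.329, ΔT = 3.03/(1−0.329) = 4.5156 °C.
With doubled cloud: g' = 0.617, ΔT' = 3.03/(1−0.617) = 7.9112 °C.
Change = 7.9112 − 4.5156 = 3.40 °C.

3.40 °C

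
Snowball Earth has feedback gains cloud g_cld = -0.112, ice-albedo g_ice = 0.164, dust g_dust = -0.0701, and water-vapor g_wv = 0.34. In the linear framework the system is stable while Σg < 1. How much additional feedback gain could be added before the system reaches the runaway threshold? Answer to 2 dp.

Current total gain = -0.112 + 0.164 − 0.0701 + 0.34 = 0.3219.
Margin to runaway = 1 − 0.3219 = 0.68.

0.68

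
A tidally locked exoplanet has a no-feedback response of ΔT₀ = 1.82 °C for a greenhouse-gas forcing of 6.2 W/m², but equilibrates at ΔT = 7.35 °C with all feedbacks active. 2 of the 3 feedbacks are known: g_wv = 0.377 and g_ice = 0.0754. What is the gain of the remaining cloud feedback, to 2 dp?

Amplification A = ΔT/ΔT₀ = 7.35/1.82 = 4.038.
Total gain g = 1 − 1/A = 1 − 1/4.038 = 0.7524.
Known gains sum to 0.377 + 0.0754 = 0.4524.
g_cld = 0.7524 − 0.4524 = 0.30.

0.30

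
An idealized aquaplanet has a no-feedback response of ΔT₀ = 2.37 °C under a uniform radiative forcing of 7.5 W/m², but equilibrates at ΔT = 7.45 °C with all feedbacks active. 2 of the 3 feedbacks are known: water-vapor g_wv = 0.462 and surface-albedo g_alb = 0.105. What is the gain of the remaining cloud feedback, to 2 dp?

0.11

Amplification A = ΔT/ΔT₀ = 7.45/2.37 = 3.143.
Total gain g = 1 − 1/A = 1 − 1/3.143 = 0.6818.
Known gains sum to 0.462 + 0.105 = 0.567.
g_cld = 0.6818 − 0.567 = 0.11.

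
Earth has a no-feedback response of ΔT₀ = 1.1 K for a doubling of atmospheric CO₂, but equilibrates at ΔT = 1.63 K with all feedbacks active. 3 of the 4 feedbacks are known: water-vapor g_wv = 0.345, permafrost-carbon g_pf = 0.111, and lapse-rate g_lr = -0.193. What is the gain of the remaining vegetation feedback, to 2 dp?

Amplification A = ΔT/ΔT₀ = 1.63/1.1 = 1.482.
Total gain g = 1 − 1/A = 1 − 1/1.482 = 0.3252.
Known gains sum to 0.345 + 0.111 − 0.193 = 0.263.
g_veg = 0.3252 − 0.263 = 0.06.

0.06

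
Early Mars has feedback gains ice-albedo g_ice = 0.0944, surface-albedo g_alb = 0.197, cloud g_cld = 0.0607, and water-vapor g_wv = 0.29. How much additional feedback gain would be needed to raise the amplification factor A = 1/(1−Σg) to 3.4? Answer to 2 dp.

0.06

Current total gain = 0.6421.
Target gain for A = 3.4: g* = 1 − 1/3.4 = 0.7059.
Additional gain needed = 0.7059 − 0.6421 = 0.06.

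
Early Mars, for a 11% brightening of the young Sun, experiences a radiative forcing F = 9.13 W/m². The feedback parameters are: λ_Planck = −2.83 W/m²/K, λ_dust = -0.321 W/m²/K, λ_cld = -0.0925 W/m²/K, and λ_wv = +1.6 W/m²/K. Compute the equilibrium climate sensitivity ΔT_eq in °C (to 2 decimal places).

Net feedback parameter λ = (−2.83) + (-0.321) + (-0.0925) + (+1.6) = -1.6435 W/m²/K.
ΔT = −F/λ = −9.13/(-1.6435) = 5.56 °C.

5.56 °C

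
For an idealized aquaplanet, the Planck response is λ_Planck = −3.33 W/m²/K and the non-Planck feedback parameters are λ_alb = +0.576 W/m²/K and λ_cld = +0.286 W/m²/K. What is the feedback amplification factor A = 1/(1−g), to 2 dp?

Convert to gains: g_alb = 0.576/3.33 = 0.173; g_cld = 0.286/3.33 = 0.08589.
Total gain g = 0.25889.
A = 1/(1 − 0.25889) = 1.35.

1.35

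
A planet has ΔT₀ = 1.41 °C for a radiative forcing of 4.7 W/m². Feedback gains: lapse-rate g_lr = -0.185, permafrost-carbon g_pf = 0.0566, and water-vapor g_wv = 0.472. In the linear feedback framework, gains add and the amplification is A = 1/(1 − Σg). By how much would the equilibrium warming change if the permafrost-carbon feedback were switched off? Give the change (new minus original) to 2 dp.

Original: g = 0.3436, ΔT = 1.41/(1−0.3436) = 2.1481 °C.
Without permafrost-carbon: g' = 0.287, ΔT' = 1.41/(1−0.287) = 1.9776 °C.
Change = 1.9776 − 2.1481 = -0.17 °C.

-0.17 °C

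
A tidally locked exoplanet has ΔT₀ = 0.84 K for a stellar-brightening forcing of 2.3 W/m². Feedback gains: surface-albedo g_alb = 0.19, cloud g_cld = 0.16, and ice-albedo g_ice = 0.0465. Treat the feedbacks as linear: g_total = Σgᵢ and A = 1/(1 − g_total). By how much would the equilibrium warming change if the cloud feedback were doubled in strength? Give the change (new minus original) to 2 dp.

0.50 K

Original: g = 0.3965, ΔT = 0.84/(1−0.3965) = 1.3919 K.
With doubled cloud: g' = 0.5565, ΔT' = 0.84/(1−0.5565) = 1.8940 K.
Change = 1.8940 − 1.3919 = 0.50 K.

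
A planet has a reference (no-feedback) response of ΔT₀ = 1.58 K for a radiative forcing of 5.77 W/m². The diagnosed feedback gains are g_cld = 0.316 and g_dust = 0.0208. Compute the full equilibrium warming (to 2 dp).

Total gain g = 0.316 + 0.0208 = 0.3368.
Amplification A = 1/(1 − 0.3368) = 1.508.
ΔT = 1.58 × 1.508 = 2.38 K.

2.38 K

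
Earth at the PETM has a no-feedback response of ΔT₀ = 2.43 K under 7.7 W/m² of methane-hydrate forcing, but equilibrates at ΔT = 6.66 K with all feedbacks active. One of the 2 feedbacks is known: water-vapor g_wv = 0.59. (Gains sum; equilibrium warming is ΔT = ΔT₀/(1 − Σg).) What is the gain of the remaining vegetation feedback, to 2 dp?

0.05

Amplification A = ΔT/ΔT₀ = 6.66/2.43 = 2.741.
Total gain g = 1 − 1/A = 1 − 1/2.741 = 0.6352.
The known gain is 0.59.
g_veg = 0.6352 − 0.59 = 0.05.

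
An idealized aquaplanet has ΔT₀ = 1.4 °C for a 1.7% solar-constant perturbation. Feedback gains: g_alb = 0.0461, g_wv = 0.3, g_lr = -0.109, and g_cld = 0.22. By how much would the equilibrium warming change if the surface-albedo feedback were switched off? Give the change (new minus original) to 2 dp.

Original: g = 0.4571, ΔT = 1.4/(1−0.4571) = 2.5787 °C.
Without surface-albedo: g' = 0.411, ΔT' = 1.4/(1−0.411) = 2.3769 °C.
Change = 2.3769 − 2.5787 = -0.20 °C.

-0.20 °C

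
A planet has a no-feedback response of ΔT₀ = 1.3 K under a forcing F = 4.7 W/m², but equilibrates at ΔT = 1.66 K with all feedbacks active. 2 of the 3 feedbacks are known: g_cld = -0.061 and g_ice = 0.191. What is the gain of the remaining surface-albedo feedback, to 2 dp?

Amplification A = ΔT/ΔT₀ = 1.66/1.3 = 1.277.
Total gain g = 1 − 1/A = 1 − 1/1.277 = 0.2169.
Known gains sum to -0.061 + 0.191 = 0.13.
g_alb = 0.2169 − 0.13 = 0.09.

0.09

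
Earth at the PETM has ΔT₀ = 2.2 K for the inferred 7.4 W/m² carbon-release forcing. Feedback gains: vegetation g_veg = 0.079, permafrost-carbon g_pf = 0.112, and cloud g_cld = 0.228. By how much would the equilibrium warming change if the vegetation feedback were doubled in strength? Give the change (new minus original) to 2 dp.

0.60 K

Original: g = 0.419, ΔT = 2.2/(1−0.419) = 3.7866 K.
With doubled vegetation: g' = 0.498, ΔT' = 2.2/(1−0.498) = 4.3825 K.
Change = 4.3825 − 3.7866 = 0.60 K.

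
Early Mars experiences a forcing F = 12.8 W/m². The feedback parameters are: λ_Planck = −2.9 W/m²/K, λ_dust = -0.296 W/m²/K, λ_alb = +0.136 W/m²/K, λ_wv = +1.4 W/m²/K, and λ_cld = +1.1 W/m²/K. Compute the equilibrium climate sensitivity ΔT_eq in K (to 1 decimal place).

22.9 K

Net feedback parameter λ = (−2.9) + (-0.296) + (+0.136) + (+1.4) + (+1.1) = -0.56 W/m²/K.
ΔT = −F/λ = −12.8/(-0.56) = 22.9 K.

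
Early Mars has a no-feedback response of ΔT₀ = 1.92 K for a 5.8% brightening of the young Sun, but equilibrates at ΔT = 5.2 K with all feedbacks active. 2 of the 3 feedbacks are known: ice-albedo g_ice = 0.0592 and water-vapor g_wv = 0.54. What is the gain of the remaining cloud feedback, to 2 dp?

0.03

Amplification A = ΔT/ΔT₀ = 5.2/1.92 = 2.708.
Total gain g = 1 − 1/A = 1 − 1/2.708 = 0.6307.
Known gains sum to 0.0592 + 0.54 = 0.5992.
g_cld = 0.6307 − 0.5992 = 0.03.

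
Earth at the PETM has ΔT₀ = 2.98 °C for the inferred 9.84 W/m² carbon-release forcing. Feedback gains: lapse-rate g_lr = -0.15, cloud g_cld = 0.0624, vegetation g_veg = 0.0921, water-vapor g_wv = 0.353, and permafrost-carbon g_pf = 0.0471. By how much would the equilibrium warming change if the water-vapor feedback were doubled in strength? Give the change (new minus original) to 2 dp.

7.29 °C

Original: g = 0.4046, ΔT = 2.98/(1−0.4046) = 5.0050 °C.
With doubled water-vapor: g' = 0.7576, ΔT' = 2.98/(1−0.7576) = 12.2937 °C.
Change = 12.2937 − 5.0050 = 7.29 °C.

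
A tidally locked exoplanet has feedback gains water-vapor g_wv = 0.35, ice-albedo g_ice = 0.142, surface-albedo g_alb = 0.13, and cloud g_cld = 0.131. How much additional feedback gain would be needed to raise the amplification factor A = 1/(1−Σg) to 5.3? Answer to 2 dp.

0.06

Current total gain = 0.753.
Target gain for A = 5.3: g* = 1 − 1/5.3 = 0.8113.
Additional gain needed = 0.8113 − 0.753 = 0.06.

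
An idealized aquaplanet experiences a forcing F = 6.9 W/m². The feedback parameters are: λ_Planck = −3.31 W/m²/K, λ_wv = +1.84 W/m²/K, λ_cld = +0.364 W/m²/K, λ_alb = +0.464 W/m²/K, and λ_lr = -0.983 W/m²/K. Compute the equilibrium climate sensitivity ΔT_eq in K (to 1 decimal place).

Net feedback parameter λ = (−3.31) + (+1.84) + (+0.364) + (+0.464) + (-0.983) = -1.625 W/m²/K.
ΔT = −F/λ = −6.9/(-1.625) = 4.2 K.

4.2 K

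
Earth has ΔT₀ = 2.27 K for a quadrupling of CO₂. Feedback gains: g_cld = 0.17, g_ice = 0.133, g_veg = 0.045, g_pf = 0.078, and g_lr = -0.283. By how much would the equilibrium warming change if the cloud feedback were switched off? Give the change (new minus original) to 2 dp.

Original: g = 0.143, ΔT = 2.27/(1−0.143) = 2.6488 K.
Without cloud: g' = -0.027, ΔT' = 2.27/(1+0.027) = 2.2103 K.
Change = 2.2103 − 2.6488 = -0.44 K.

-0.44 K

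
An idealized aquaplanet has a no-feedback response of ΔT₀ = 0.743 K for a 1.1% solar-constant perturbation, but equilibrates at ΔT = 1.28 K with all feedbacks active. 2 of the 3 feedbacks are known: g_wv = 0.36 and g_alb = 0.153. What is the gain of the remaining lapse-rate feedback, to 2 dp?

-0.09

Amplification A = ΔT/ΔT₀ = 1.28/0.743 = 1.723.
Total gain g = 1 − 1/A = 1 − 1/1.723 = 0.4196.
Known gains sum to 0.36 + 0.153 = 0.513.
g_lr = 0.4196 − 0.513 = -0.09.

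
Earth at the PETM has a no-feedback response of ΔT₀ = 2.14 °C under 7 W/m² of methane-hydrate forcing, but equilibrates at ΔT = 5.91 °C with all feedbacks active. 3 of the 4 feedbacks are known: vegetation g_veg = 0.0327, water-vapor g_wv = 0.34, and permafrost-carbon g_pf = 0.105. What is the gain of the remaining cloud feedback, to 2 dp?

0.16

Amplification A = ΔT/ΔT₀ = 5.91/2.14 = 2.762.
Total gain g = 1 − 1/A = 1 − 1/2.762 = 0.6379.
Known gains sum to 0.0327 + 0.34 + 0.105 = 0.4777.
g_cld = 0.6379 − 0.4777 = 0.16.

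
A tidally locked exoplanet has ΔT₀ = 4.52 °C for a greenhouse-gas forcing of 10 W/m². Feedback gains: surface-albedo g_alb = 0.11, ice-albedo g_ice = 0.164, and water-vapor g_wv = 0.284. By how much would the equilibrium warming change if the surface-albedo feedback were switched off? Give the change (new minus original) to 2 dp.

-2.04 °C

Original: g = 0.558, ΔT = 4.52/(1−0.558) = 10.2262 °C.
Without surface-albedo: g' = 0.448, ΔT' = 4.52/(1−0.448) = 8.1884 °C.
Change = 8.1884 − 10.2262 = -2.04 °C.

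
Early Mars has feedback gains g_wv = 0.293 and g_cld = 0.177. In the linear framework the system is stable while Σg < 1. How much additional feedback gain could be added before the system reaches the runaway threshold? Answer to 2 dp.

Current total gain = 0.293 + 0.177 = 0.47.
Margin to runaway = 1 − 0.47 = 0.53.

0.53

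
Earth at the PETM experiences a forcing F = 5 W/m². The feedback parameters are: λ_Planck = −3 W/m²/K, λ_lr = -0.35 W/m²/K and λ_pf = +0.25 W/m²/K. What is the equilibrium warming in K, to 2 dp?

Net feedback parameter λ = (−3) + (-0.35) + (+0.25) = -3.1 W/m²/K.
ΔT = −F/λ = −5/(-3.1) = 1.61 K.

1.61 K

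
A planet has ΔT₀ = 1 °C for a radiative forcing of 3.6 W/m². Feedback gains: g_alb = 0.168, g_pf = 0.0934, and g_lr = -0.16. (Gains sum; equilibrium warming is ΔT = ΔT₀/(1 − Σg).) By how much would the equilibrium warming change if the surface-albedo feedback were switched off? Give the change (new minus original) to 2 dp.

Original: g = 0.1014, ΔT = 1/(1−0.1014) = 1.1128 °C.
Without surface-albedo: g' = -0.0666, ΔT' = 1/(1+0.0666) = 0.9376 °C.
Change = 0.9376 − 1.1128 = -0.18 °C.

-0.18 °C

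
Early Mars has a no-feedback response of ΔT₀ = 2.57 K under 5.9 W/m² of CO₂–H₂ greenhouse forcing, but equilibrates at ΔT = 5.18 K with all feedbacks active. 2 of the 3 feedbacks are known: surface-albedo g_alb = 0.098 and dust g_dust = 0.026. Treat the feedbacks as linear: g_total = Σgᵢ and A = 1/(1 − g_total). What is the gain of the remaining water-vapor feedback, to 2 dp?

0.38

Amplification A = ΔT/ΔT₀ = 5.18/2.57 = 2.016.
Total gain g = 1 − 1/A = 1 − 1/2.016 = 0.504.
Known gains sum to 0.098 + 0.026 = 0.124.
g_wv = 0.504 − 0.124 = 0.38.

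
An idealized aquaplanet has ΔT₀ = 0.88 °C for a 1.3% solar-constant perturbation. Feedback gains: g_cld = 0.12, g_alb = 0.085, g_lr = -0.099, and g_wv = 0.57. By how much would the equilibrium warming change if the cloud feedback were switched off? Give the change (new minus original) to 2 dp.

Original: g = 0.676, ΔT = 0.88/(1−0.676) = 2.7160 °C.
Without cloud: g' = 0.556, ΔT' = 0.88/(1−0.556) = 1.9820 °C.
Change = 1.9820 − 2.7160 = -0.73 °C.

-0.73 °C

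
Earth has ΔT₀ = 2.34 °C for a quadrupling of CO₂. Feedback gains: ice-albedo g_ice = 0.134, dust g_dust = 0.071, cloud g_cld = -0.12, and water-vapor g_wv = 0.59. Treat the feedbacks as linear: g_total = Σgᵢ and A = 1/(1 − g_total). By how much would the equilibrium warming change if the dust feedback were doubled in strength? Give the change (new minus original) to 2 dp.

2.01 °C

Original: g = 0.675, ΔT = 2.34/(1−0.675) = 7.2000 °C.
With doubled dust: g' = 0.746, ΔT' = 2.34/(1−0.746) = 9.2126 °C.
Change = 9.2126 − 7.2000 = 2.01 °C.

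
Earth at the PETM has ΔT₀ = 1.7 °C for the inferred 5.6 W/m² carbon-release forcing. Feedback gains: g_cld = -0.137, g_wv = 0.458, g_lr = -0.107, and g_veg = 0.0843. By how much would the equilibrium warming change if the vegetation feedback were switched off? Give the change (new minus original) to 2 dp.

-0.26 °C

Original: g = 0.2983, ΔT = 1.7/(1−0.2983) = 2.4227 °C.
Without vegetation: g' = 0.214, ΔT' = 1.7/(1−0.214) = 2.1628 °C.
Change = 2.1628 − 2.4227 = -0.26 °C.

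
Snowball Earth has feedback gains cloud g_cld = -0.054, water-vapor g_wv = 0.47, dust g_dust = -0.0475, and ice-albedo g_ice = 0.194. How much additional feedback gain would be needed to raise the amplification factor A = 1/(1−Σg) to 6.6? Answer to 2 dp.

Current total gain = 0.5625.
Target gain for A = 6.6: g* = 1 − 1/6.6 = 0.8485.
Additional gain needed = 0.8485 − 0.5625 = 0.29.

0.29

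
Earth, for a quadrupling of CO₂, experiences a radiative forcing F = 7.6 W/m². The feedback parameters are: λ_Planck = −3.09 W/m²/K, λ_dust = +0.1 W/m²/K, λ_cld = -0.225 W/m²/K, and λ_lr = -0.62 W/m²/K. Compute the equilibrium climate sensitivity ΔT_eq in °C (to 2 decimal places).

1.98 °C

Net feedback parameter λ = (−3.09) + (+0.1) + (-0.225) + (-0.62) = -3.835 W/m²/K.
ΔT = −F/λ = −7.6/(-3.835) = 1.98 °C.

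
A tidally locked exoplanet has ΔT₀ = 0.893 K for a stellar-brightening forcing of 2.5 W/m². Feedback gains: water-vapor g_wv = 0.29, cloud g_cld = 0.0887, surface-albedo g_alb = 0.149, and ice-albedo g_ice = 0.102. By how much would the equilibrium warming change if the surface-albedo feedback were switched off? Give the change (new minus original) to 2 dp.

Original: g = 0.6297, ΔT = 0.893/(1−0.6297) = 2.4116 K.
Without surface-albedo: g' = 0.4807, ΔT' = 0.893/(1−0.4807) = 1.7196 K.
Change = 1.7196 − 2.4116 = -0.69 K.

-0.69 K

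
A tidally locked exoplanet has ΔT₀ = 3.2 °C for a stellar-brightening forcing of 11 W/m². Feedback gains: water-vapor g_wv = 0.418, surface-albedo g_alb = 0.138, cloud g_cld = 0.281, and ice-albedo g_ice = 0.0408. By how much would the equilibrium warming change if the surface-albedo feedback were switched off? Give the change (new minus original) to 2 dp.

-13.89 °C

Original: g = 0.8778, ΔT = 3.2/(1−0.8778) = 26.1866 °C.
Without surface-albedo: g' = 0.7398, ΔT' = 3.2/(1−0.7398) = 12.2982 °C.
Change = 12.2982 − 26.1866 = -13.89 °C.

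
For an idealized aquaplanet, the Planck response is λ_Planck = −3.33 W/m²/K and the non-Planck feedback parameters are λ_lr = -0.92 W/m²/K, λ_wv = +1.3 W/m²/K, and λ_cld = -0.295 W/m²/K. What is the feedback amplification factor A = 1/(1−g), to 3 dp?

Convert to gains: g_lr = -0.92/3.33 = -0.2763; g_wv = 1.3/3.33 = 0.3904; g_cld = -0.295/3.33 = -0.08859.
Total gain g = 0.02551.
A = 1/(1 − 0.02551) = 1.026.

1.026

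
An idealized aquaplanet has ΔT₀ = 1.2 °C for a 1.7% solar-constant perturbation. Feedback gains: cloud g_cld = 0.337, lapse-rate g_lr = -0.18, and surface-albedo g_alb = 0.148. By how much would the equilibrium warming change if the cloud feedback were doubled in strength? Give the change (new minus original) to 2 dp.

Original: g = 0.305, ΔT = 1.2/(1−0.305) = 1.7266 °C.
With doubled cloud: g' = 0.642, ΔT' = 1.2/(1−0.642) = 3.3520 °C.
Change = 3.3520 − 1.7266 = 1.63 °C.

1.63 °C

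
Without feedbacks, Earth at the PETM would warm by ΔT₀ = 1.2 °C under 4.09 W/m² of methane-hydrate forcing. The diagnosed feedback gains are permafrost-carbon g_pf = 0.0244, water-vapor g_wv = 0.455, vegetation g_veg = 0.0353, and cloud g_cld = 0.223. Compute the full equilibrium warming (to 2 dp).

Total gain g = 0.0244 + 0.455 + 0.0353 + 0.223 = 0.7377.
Amplification A = 1/(1 − 0.7377) = 3.812.
ΔT = 1.2 × 3.812 = 4.57 °C.

4.57 °C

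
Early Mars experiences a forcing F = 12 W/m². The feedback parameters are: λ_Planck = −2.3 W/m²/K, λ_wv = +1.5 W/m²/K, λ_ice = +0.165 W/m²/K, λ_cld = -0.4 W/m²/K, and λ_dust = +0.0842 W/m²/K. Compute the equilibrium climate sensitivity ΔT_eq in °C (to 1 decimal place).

Net feedback parameter λ = (−2.3) + (+1.5) + (+0.165) + (-0.4) + (+0.0842) = -0.9508 W/m²/K.
ΔT = −F/λ = −12/(-0.9508) = 12.6 °C.

12.6 °C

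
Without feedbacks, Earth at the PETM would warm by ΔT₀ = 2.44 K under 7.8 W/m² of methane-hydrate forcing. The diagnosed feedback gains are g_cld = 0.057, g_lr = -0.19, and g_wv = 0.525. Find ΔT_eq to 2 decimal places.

4.01 K

Total gain g = 0.057 − 0.19 + 0.525 = 0.392.
Amplification A = 1/(1 − 0.392) = 1.645.
ΔT = 2.44 × 1.645 = 4.01 K.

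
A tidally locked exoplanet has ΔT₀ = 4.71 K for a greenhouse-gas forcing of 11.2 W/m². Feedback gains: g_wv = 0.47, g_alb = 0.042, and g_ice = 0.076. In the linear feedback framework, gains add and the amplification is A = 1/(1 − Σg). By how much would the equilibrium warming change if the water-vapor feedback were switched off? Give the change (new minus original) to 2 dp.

Original: g = 0.588, ΔT = 4.71/(1−0.588) = 11.4320 K.
Without water-vapor: g' = 0.118, ΔT' = 4.71/(1−0.118) = 5.3401 K.
Change = 5.3401 − 11.4320 = -6.09 K.

-6.09 K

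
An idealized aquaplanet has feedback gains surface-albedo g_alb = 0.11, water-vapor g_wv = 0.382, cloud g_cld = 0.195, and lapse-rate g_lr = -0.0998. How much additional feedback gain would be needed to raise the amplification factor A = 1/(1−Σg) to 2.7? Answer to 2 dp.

Current total gain = 0.5872.
Target gain for A = 2.7: g* = 1 − 1/2.7 = 0.6296.
Additional gain needed = 0.6296 − 0.5872 = 0.04.

0.04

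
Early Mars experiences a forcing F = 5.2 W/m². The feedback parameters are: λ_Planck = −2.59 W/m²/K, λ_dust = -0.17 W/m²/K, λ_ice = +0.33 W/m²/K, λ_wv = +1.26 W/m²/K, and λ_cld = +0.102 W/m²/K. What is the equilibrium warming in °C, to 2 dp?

4.87 °C

Net feedback parameter λ = (−2.59) + (-0.17) + (+0.33) + (+1.26) + (+0.102) = -1.068 W/m²/K.
ΔT = −F/λ = −5.2/(-1.068) = 4.87 °C.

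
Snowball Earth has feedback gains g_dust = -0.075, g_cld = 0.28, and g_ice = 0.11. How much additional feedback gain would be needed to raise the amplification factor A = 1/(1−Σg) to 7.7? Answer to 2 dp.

0.56

Current total gain = 0.315.
Target gain for A = 7.7: g* = 1 − 1/7.7 = 0.8701.
Additional gain needed = 0.8701 − 0.315 = 0.56.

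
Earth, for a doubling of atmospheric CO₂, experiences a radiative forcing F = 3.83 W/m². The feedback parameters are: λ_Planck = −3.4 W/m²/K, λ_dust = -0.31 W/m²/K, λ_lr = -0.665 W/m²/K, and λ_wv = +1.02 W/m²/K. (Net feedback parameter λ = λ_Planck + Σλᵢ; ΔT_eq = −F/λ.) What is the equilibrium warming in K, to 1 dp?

1.1 K

Net feedback parameter λ = (−3.4) + (-0.31) + (-0.665) + (+1.02) = -3.355 W/m²/K.
ΔT = −F/λ = −3.83/(-3.355) = 1.1 K.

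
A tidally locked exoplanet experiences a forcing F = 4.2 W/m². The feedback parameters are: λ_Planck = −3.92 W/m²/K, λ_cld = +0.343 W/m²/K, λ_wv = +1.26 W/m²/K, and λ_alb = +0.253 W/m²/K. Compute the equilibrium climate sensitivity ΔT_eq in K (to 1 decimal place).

Net feedback parameter λ = (−3.92) + (+0.343) + (+1.26) + (+0.253) = -2.064 W/m²/K.
ΔT = −F/λ = −4.2/(-2.064) = 2.0 K.

2.0 K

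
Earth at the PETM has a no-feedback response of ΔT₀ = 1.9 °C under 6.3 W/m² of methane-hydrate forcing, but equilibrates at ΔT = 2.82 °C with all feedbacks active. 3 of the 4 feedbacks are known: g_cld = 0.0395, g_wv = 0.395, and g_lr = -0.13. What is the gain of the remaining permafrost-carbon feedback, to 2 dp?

Amplification A = ΔT/ΔT₀ = 2.82/1.9 = 1.484.
Total gain g = 1 − 1/A = 1 − 1/1.484 = 0.3261.
Known gains sum to 0.0395 + 0.395 − 0.13 = 0.3045.
g_pf = 0.3261 − 0.3045 = 0.02.

0.02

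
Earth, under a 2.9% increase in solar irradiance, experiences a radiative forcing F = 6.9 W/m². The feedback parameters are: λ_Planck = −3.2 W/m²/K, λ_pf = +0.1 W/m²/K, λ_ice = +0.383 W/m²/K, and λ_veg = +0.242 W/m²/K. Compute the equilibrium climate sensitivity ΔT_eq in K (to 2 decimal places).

2.79 K

Net feedback parameter λ = (−3.2) + (+0.1) + (+0.383) + (+0.242) = -2.475 W/m²/K.
ΔT = −F/λ = −6.9/(-2.475) = 2.79 K.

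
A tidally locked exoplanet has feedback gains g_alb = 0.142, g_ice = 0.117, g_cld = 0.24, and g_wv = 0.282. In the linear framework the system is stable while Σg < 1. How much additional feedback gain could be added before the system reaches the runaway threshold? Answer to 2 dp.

Current total gain = 0.142 + 0.117 + 0.24 + 0.282 = 0.781.
Margin to runaway = 1 − 0.781 = 0.22.

0.22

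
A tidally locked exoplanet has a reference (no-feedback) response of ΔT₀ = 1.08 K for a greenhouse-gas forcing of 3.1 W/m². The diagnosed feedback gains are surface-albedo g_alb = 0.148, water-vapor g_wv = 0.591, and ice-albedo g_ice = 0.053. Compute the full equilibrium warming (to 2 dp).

5.19 K

Total gain g = 0.148 + 0.591 + 0.053 = 0.792.
Amplification A = 1/(1 − 0.792) = 4.808.
ΔT = 1.08 × 4.808 = 5.19 K.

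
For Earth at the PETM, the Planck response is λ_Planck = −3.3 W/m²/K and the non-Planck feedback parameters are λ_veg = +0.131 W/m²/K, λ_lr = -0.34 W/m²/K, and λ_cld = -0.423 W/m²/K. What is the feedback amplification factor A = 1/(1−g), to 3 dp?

Convert to gains: g_veg = 0.131/3.3 = 0.0397; g_lr = -0.34/3.3 = -0.103; g_cld = -0.423/3.3 = -0.1282.
Total gain g = -0.1915.
A = 1/(1 + 0.1915) = 0.839.

0.839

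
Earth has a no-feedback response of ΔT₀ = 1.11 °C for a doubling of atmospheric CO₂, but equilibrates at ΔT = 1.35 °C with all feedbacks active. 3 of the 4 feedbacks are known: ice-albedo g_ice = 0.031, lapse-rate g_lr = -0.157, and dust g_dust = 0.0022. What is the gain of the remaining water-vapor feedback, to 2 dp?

0.30

Amplification A = ΔT/ΔT₀ = 1.35/1.11 = 1.216.
Total gain g = 1 − 1/A = 1 − 1/1.216 = 0.1776.
Known gains sum to 0.031 − 0.157 + 0.0022 = -0.1238.
g_wv = 0.1776 + 0.1238 = 0.30.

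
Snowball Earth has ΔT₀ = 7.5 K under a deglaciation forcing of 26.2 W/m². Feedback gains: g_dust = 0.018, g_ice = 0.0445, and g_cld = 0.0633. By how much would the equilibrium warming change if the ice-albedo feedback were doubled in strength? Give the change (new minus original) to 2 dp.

0.46 K

Original: g = 0.1258, ΔT = 7.5/(1−0.1258) = 8.5793 K.
With doubled ice-albedo: g' = 0.1703, ΔT' = 7.5/(1−0.1703) = 9.0394 K.
Change = 9.0394 − 8.5793 = 0.46 K.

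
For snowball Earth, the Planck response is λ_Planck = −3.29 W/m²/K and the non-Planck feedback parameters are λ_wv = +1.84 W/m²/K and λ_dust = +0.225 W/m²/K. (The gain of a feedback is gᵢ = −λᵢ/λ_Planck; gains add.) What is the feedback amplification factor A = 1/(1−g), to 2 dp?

2.69

Convert to gains: g_wv = 1.84/3.29 = 0.5593; g_dust = 0.225/3.29 = 0.06839.
Total gain g = 0.62769.
A = 1/(1 − 0.62769) = 2.69.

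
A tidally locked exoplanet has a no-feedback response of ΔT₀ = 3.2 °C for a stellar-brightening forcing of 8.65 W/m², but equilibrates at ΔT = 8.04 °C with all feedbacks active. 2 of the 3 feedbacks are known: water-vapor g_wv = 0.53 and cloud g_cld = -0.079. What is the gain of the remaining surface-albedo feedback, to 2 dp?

Amplification A = ΔT/ΔT₀ = 8.04/3.2 = 2.512.
Total gain g = 1 − 1/A = 1 − 1/2.512 = 0.6019.
Known gains sum to 0.53 − 0.079 = 0.451.
g_alb = 0.6019 − 0.451 = 0.15.

0.15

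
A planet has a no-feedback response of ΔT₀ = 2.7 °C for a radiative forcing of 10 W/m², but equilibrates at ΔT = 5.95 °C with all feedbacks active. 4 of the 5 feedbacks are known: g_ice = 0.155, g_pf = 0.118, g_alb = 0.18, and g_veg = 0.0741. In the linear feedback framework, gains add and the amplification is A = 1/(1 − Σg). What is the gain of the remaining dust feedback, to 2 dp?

Amplification A = ΔT/ΔT₀ = 5.95/2.7 = 2.204.
Total gain g = 1 − 1/A = 1 − 1/2.204 = 0.5463.
Known gains sum to 0.155 + 0.118 + 0.18 + 0.0741 = 0.5271.
g_dust = 0.5463 − 0.5271 = 0.02.

0.02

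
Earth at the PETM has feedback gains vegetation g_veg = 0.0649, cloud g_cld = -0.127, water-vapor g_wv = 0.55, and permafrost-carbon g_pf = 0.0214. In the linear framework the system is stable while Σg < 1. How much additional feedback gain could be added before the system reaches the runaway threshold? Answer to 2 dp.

0.49

Current total gain = 0.0649 − 0.127 + 0.55 + 0.0214 = 0.5093.
Margin to runaway = 1 − 0.5093 = 0.49.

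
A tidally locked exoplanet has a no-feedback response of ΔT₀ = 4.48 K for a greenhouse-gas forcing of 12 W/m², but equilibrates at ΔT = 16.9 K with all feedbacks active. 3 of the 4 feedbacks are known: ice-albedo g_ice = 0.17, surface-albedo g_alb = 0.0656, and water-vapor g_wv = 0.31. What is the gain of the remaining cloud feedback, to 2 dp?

0.19

Amplification A = ΔT/ΔT₀ = 16.9/4.48 = 3.772.
Total gain g = 1 − 1/A = 1 − 1/3.772 = 0.7349.
Known gains sum to 0.17 + 0.0656 + 0.31 = 0.5456.
g_cld = 0.7349 − 0.5456 = 0.19.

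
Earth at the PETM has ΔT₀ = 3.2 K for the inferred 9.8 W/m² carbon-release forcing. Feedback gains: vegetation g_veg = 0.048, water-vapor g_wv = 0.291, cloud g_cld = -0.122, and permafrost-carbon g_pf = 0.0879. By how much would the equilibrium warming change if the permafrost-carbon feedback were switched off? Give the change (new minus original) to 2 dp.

Original: g = 0.3049, ΔT = 3.2/(1−0.3049) = 4.6037 K.
Without permafrost-carbon: g' = 0.217, ΔT' = 3.2/(1−0.217) = 4.0868 K.
Change = 4.0868 − 4.6037 = -0.52 K.

-0.52 K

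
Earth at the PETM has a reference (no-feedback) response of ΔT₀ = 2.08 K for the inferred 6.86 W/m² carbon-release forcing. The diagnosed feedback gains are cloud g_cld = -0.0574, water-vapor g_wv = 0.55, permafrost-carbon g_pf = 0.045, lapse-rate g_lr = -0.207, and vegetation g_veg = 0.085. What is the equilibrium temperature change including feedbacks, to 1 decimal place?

Total gain g = -0.0574 + 0.55 + 0.045 − 0.207 + 0.085 = 0.4156.
Amplification A = 1/(1 − 0.4156) = 1.711.
ΔT = 2.08 × 1.711 = 3.6 K.

3.6 K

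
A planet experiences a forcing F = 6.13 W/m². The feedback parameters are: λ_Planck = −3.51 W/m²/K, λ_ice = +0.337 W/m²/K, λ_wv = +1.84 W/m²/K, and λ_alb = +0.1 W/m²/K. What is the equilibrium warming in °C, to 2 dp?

Net feedback parameter λ = (−3.51) + (+0.337) + (+1.84) + (+0.1) = -1.233 W/m²/K.
ΔT = −F/λ = −6.13/(-1.233) = 4.97 °C.

4.97 °C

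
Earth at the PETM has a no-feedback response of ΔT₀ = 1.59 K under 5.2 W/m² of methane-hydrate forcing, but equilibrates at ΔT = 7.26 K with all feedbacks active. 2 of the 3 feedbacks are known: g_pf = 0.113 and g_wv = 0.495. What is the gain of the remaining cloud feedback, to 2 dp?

0.17

Amplification A = ΔT/ΔT₀ = 7.26/1.59 = 4.566.
Total gain g = 1 − 1/A = 1 − 1/4.566 = 0.781.
Known gains sum to 0.113 + 0.495 = 0.608.
g_cld = 0.781 − 0.608 = 0.17.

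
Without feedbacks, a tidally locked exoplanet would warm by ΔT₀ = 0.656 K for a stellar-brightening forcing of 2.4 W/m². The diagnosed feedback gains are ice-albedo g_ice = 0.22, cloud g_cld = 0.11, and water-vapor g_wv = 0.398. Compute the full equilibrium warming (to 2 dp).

Total gain g = 0.22 + 0.11 + 0.398 = 0.728.
Amplification A = 1/(1 − 0.728) = 3.676.
ΔT = 0.656 × 3.676 = 2.41 K.

2.41 K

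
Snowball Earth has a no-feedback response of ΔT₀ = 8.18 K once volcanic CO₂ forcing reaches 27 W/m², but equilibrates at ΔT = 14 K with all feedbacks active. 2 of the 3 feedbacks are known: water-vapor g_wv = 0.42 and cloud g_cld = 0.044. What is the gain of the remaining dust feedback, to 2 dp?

Amplification A = ΔT/ΔT₀ = 14/8.18 = 1.711.
Total gain g = 1 − 1/A = 1 − 1/1.711 = 0.4155.
Known gains sum to 0.42 + 0.044 = 0.464.
g_dust = 0.4155 − 0.464 = -0.05.

-0.05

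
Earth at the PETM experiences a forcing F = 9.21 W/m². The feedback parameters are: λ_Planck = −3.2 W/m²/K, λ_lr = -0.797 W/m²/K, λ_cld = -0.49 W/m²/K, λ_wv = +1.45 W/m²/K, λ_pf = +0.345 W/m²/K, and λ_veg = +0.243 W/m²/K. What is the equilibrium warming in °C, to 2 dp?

Net feedback parameter λ = (−3.2) + (-0.797) + (-0.49) + (+1.45) + (+0.345) + (+0.243) = -2.449 W/m²/K.
ΔT = −F/λ = −9.21/(-2.449) = 3.76 °C.

3.76 °C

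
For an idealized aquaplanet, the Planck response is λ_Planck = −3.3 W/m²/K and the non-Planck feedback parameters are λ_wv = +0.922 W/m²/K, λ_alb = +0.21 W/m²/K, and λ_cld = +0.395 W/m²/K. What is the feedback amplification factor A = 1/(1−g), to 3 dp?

Convert to gains: g_wv = 0.922/3.3 = 0.2794; g_alb = 0.21/3.3 = 0.06364; g_cld = 0.395/3.3 = 0.1197.
Total gain g = 0.46274.
A = 1/(1 − 0.46274) = 1.861.

1.861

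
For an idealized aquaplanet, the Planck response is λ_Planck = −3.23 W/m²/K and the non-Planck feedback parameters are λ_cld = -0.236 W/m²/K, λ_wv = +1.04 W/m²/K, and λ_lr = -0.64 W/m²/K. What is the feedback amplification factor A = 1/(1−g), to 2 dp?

Convert to gains: g_cld = -0.236/3.23 = -0.07307; g_wv = 1.04/3.23 = 0.322; g_lr = -0.64/3.23 = -0.1981.
Total gain g = 0.05083.
A = 1/(1 − 0.05083) = 1.05.

1.05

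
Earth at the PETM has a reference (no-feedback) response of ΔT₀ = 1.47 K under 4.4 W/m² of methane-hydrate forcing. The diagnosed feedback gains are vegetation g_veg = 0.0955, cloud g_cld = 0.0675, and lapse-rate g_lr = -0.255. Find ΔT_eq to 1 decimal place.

1.3 K

Total gain g = 0.0955 + 0.0675 − 0.255 = -0.092.
Amplification A = 1/(1 + 0.092) = 0.9158.
ΔT = 1.47 × 0.9158 = 1.3 K.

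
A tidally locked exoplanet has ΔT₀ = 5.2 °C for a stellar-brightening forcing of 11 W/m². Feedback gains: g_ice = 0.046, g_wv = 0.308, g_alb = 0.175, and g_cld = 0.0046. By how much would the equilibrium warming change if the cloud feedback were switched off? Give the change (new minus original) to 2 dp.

Original: g = 0.5336, ΔT = 5.2/(1−0.5336) = 11.1492 °C.
Without cloud: g' = 0.529, ΔT' = 5.2/(1−0.529) = 11.0403 °C.
Change = 11.0403 − 11.1492 = -0.11 °C.

-0.11 °C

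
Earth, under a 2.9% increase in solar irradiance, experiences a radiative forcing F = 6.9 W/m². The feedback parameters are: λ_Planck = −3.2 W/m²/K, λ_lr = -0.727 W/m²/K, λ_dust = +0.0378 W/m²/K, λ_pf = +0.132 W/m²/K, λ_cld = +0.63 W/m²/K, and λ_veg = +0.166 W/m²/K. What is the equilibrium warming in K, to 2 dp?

Net feedback parameter λ = (−3.2) + (-0.727) + (+0.0378) + (+0.132) + (+0.63) + (+0.166) = -2.9612 W/m²/K.
ΔT = −F/λ = −6.9/(-2.9612) = 2.33 K.

2.33 K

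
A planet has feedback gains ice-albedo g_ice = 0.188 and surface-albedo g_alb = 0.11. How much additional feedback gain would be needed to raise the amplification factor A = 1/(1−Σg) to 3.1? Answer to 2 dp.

0.38

Current total gain = 0.298.
Target gain for A = 3.1: g* = 1 − 1/3.1 = 0.6774.
Additional gain needed = 0.6774 − 0.298 = 0.38.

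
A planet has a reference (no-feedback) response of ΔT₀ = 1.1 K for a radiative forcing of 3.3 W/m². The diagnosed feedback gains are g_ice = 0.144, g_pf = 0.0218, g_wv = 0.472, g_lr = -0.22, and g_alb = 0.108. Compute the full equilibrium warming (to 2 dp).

2.32 K

Total gain g = 0.144 + 0.0218 + 0.472 − 0.22 + 0.108 = 0.5258.
Amplification A = 1/(1 − 0.5258) = 2.109.
ΔT = 1.1 × 2.109 = 2.32 K.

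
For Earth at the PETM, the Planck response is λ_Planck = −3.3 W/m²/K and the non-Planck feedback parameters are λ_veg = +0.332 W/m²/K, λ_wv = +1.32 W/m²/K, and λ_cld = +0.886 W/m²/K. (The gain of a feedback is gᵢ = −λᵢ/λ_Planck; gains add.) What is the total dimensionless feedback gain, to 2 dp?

Convert to gains: g_veg = 0.332/3.3 = 0.1006; g_wv = 1.32/3.3 = 0.4; g_cld = 0.886/3.3 = 0.2685.
Total gain g = 0.7691.

0.77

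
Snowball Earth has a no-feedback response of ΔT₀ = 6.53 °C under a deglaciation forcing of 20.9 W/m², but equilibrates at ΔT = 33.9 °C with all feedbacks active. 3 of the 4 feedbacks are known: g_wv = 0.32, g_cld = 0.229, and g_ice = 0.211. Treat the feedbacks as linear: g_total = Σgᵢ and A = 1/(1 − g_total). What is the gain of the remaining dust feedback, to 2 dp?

0.05

Amplification A = ΔT/ΔT₀ = 33.9/6.53 = 5.191.
Total gain g = 1 − 1/A = 1 − 1/5.191 = 0.8074.
Known gains sum to 0.32 + 0.229 + 0.211 = 0.76.
g_dust = 0.8074 − 0.76 = 0.05.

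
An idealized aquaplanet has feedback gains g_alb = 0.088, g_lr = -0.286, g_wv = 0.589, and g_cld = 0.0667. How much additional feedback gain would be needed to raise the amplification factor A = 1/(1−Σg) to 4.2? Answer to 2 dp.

Current total gain = 0.4577.
Target gain for A = 4.2: g* = 1 − 1/4.2 = 0.7619.
Additional gain needed = 0.7619 − 0.4577 = 0.30.

0.30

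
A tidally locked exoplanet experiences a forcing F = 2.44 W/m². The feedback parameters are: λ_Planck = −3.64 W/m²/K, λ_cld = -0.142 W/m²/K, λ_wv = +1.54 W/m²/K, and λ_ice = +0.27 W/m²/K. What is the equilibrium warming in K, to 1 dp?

Net feedback parameter λ = (−3.64) + (-0.142) + (+1.54) + (+0.27) = -1.972 W/m²/K.
ΔT = −F/λ = −2.44/(-1.972) = 1.2 K.

1.2 K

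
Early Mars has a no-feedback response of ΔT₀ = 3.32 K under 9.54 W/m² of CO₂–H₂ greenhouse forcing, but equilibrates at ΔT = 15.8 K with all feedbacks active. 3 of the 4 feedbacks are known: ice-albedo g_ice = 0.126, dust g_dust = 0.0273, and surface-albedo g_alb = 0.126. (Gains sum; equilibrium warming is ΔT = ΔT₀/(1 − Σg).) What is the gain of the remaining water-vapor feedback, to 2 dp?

Amplification A = ΔT/ΔT₀ = 15.8/3.32 = 4.759.
Total gain g = 1 − 1/A = 1 − 1/4.759 = 0.7899.
Known gains sum to 0.126 + 0.0273 + 0.126 = 0.2793.
g_wv = 0.7899 − 0.2793 = 0.51.

0.51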